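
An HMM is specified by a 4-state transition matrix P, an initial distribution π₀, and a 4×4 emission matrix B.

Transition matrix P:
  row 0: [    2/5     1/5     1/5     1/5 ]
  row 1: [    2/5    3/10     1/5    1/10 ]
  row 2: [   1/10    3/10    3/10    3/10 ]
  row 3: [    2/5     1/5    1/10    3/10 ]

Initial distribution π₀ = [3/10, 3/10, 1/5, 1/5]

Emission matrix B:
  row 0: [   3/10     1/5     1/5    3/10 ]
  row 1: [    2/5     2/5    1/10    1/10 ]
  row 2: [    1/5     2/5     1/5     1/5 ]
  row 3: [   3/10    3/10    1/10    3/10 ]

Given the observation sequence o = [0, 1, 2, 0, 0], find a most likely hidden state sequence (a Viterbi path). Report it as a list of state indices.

path = [1, 1, 0, 0, 0]

t=0: δ = [9.000e-02, 1.200e-01, 4.000e-02, 6.000e-02]  (obs o_0=0)
t=1: δ = [9.600e-03, 1.440e-02, 9.600e-03, 5.400e-03]  ψ = [1, 1, 1, 0]  (obs o_1=1)
t=2: δ = [1.152e-03, 4.320e-04, 5.760e-04, 2.880e-04]  ψ = [1, 1, 1, 2]  (obs o_2=2)
t=3: δ = [1.382e-04, 9.216e-05, 4.608e-05, 6.912e-05]  ψ = [0, 0, 0, 0]  (obs o_3=0)
t=4: δ = [1.659e-05, 1.106e-05, 5.530e-06, 8.294e-06]  ψ = [0, 0, 0, 0]  (obs o_4=0)
backtrack: best end state = 0; path = [1, 1, 0, 0, 0]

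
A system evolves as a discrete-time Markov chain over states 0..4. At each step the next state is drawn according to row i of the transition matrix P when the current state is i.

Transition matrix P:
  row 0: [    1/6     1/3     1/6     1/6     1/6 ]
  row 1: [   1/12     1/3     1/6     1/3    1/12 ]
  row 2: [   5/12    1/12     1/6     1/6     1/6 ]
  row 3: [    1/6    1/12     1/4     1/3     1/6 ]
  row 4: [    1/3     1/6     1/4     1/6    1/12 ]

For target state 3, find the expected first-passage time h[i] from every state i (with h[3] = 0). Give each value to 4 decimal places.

First-step conditioning: h[3] = 0; for i ≠ 3, h[i] = 1 + Σ_k P[i][k]·h[k].
  h[0] = 1 + 1/6·h[0] + 1/3·h[1] + 1/6·h[2] + 1/6·h[4]
  h[1] = 1 + 1/12·h[0] + 1/3·h[1] + 1/6·h[2] + 1/12·h[4]
  h[2] = 1 + 5/12·h[0] + 1/12·h[1] + 1/6·h[2] + 1/6·h[4]
  h[4] = 1 + 1/3·h[0] + 1/6·h[1] + 1/4·h[2] + 1/12·h[4]
Solving the 4×4 linear system over states ≠ 3 gives exactly h = [90/19, 3066/779, 3846/779, 0, 3798/779] (h[3] = 0 is the target).

h = [4.7368, 3.9358, 4.9371, 0.0000, 4.8755]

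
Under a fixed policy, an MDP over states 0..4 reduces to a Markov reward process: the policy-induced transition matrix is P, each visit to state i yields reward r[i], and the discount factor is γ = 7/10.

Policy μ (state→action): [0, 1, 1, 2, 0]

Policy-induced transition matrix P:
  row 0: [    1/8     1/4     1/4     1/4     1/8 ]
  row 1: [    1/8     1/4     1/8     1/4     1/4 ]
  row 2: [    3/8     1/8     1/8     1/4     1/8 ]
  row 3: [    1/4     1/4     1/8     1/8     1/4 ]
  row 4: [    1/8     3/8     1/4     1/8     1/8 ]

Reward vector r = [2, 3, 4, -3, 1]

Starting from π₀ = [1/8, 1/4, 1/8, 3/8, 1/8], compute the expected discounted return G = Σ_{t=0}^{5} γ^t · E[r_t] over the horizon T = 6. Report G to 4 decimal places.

G = 3.2445

t=0: π = [0.1250, 0.2500, 0.1250, 0.3750, 0.1250], E[r] = 0.5000, γ^t·E[r] = 0.500000, running G = 0.500000
t=1: π = [0.2031, 0.2500, 0.1563, 0.1875, 0.2031], E[r] = 1.4219, γ^t·E[r] = 0.995313, running G = 1.495313
t=2: π = [0.1875, 0.2559, 0.1758, 0.2012, 0.1797], E[r] = 1.4219, γ^t·E[r] = 0.696719, running G = 2.192031
t=3: π = [0.1941, 0.2505, 0.1709, 0.2024, 0.1821], E[r] = 1.3982, γ^t·E[r] = 0.479580, running G = 2.671612
t=4: π = [0.1930, 0.2514, 0.1720, 0.2019, 0.1816], E[r] = 1.4042, γ^t·E[r] = 0.337142, running G = 3.008754
t=5: π = [0.1932, 0.2512, 0.1718, 0.2021, 0.1817], E[r] = 1.4029, γ^t·E[r] = 0.235786, running G = 3.244540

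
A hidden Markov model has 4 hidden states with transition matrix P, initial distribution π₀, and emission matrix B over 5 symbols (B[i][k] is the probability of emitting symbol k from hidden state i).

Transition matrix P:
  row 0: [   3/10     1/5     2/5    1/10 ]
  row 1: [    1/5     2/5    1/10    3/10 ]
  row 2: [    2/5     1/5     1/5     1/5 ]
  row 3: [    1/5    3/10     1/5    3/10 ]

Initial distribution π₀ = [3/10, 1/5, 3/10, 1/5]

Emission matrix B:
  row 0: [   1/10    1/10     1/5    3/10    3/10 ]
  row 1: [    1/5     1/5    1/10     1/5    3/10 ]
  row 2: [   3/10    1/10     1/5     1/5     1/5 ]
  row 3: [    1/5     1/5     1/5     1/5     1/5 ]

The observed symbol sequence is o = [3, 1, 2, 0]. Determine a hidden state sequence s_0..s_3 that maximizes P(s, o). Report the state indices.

path = [0, 2, 0, 2]

t=0: δ = [9.000e-02, 4.000e-02, 6.000e-02, 4.000e-02]  (obs o_0=3)
t=1: δ = [2.700e-03, 3.600e-03, 3.600e-03, 2.400e-03]  ψ = [0, 0, 0, 1]  (obs o_1=1)
t=2: δ = [2.880e-04, 1.440e-04, 2.160e-04, 2.160e-04]  ψ = [2, 1, 0, 1]  (obs o_2=2)
t=3: δ = [8.640e-06, 1.296e-05, 3.456e-05, 1.296e-05]  ψ = [0, 3, 0, 3]  (obs o_3=0)
backtrack: best end state = 2; path = [0, 2, 0, 2]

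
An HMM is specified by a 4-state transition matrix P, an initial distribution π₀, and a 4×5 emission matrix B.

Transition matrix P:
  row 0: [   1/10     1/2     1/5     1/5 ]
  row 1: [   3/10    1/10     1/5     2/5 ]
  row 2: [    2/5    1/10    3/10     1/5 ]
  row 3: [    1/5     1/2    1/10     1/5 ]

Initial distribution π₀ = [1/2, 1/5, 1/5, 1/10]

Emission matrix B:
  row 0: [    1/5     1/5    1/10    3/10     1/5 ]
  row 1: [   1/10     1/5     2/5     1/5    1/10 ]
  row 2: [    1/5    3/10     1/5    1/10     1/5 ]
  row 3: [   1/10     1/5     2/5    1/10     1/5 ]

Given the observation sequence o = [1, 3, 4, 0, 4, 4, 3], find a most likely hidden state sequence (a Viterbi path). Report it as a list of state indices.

path = [0, 1, 3, 1, 3, 1, 0]

t=0: δ = [1.000e-01, 4.000e-02, 6.000e-02, 2.000e-02]  (obs o_0=1)
t=1: δ = [7.200e-03, 1.000e-02, 2.000e-03, 2.000e-03]  ψ = [2, 0, 0, 0]  (obs o_1=3)
t=2: δ = [6.000e-04, 3.600e-04, 4.000e-04, 8.000e-04]  ψ = [1, 0, 1, 1]  (obs o_2=4)
t=3: δ = [3.200e-05, 4.000e-05, 2.400e-05, 1.600e-05]  ψ = [2, 3, 0, 3]  (obs o_3=0)
t=4: δ = [2.400e-06, 1.600e-06, 1.600e-06, 3.200e-06]  ψ = [1, 0, 1, 1]  (obs o_4=4)
t=5: δ = [1.280e-07, 1.600e-07, 9.600e-08, 1.280e-07]  ψ = [2, 3, 0, 1]  (obs o_5=4)
t=6: δ = [1.440e-08, 1.280e-08, 3.200e-09, 6.400e-09]  ψ = [1, 0, 1, 1]  (obs o_6=3)
backtrack: best end state = 0; path = [0, 1, 3, 1, 3, 1, 0]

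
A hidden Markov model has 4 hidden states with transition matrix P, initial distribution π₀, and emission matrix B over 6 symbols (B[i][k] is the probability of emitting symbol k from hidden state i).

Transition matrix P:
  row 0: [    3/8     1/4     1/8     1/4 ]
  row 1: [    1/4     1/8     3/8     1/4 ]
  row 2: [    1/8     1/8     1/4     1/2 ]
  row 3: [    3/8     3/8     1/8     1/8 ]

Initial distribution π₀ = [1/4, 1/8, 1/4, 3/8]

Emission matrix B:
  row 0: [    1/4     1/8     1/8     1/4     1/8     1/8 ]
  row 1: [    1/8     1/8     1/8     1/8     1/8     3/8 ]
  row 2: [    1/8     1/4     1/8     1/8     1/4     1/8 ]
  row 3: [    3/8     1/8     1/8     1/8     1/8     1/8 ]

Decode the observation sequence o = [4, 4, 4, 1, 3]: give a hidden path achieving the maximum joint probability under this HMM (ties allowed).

path = [2, 2, 2, 3, 0]

t=0: δ = [3.125e-02, 1.562e-02, 6.250e-02, 4.688e-02]  (obs o_0=4)
t=1: δ = [2.197e-03, 2.197e-03, 3.906e-03, 3.906e-03]  ψ = [3, 3, 2, 2]  (obs o_1=4)
t=2: δ = [1.831e-04, 1.831e-04, 2.441e-04, 2.441e-04]  ψ = [3, 3, 2, 2]  (obs o_2=4)
t=3: δ = [1.144e-05, 1.144e-05, 1.717e-05, 1.526e-05]  ψ = [3, 3, 1, 2]  (obs o_3=1)
t=4: δ = [1.431e-06, 7.153e-07, 5.364e-07, 1.073e-06]  ψ = [3, 3, 1, 2]  (obs o_4=3)
backtrack: best end state = 0; path = [2, 2, 2, 3, 0]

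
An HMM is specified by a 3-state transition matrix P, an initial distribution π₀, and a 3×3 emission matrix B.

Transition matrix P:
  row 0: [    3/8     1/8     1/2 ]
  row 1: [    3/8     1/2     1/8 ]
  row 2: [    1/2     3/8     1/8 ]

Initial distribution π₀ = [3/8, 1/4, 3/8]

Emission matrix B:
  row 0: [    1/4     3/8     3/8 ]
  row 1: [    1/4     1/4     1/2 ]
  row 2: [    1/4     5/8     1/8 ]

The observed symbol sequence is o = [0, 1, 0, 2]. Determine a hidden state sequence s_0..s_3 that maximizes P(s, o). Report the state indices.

path = [0, 2, 1, 1]

t=0: δ = [9.375e-02, 6.250e-02, 9.375e-02]  (obs o_0=0)
t=1: δ = [1.758e-02, 8.789e-03, 2.930e-02]  ψ = [2, 2, 0]  (obs o_1=1)
t=2: δ = [3.662e-03, 2.747e-03, 2.197e-03]  ψ = [2, 2, 0]  (obs o_2=0)
t=3: δ = [5.150e-04, 6.866e-04, 2.289e-04]  ψ = [0, 1, 0]  (obs o_3=2)
backtrack: best end state = 1; path = [0, 2, 1, 1]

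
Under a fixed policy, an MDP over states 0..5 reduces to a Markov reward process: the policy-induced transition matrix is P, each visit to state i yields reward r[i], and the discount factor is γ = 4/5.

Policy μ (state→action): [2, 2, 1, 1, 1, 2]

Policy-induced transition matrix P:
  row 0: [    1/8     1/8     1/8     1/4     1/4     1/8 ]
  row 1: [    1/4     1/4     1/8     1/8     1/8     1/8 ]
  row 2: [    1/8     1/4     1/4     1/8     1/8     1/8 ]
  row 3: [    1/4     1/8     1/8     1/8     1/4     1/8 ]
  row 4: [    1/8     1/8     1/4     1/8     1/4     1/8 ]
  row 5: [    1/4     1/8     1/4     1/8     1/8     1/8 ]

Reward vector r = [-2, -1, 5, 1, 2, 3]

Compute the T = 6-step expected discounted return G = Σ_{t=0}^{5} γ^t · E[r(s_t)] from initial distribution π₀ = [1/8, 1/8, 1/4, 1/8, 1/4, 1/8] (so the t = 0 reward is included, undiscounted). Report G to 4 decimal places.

G = 5.4636

t=0: π = [0.1250, 0.1250, 0.2500, 0.1250, 0.2500, 0.1250], E[r] = 1.8750, γ^t·E[r] = 1.875000, running G = 1.875000
t=1: π = [0.1719, 0.1719, 0.2031, 0.1406, 0.1875, 0.1250], E[r] = 1.3906, γ^t·E[r] = 1.112500, running G = 2.987500
t=2: π = [0.1797, 0.1719, 0.1895, 0.1465, 0.1875, 0.1250], E[r] = 1.3125, γ^t·E[r] = 0.840000, running G = 3.827500
t=3: π = [0.1804, 0.1702, 0.1877, 0.1475, 0.1892, 0.1250], E[r] = 1.3086, γ^t·E[r] = 0.670000, running G = 4.497500
t=4: π = [0.1803, 0.1697, 0.1877, 0.1476, 0.1896, 0.1250], E[r] = 1.3102, γ^t·E[r] = 0.536638, running G = 5.034138
t=5: π = [0.1803, 0.1697, 0.1878, 0.1475, 0.1897, 0.1250], E[r] = 1.3106, γ^t·E[r] = 0.429474, running G = 5.463611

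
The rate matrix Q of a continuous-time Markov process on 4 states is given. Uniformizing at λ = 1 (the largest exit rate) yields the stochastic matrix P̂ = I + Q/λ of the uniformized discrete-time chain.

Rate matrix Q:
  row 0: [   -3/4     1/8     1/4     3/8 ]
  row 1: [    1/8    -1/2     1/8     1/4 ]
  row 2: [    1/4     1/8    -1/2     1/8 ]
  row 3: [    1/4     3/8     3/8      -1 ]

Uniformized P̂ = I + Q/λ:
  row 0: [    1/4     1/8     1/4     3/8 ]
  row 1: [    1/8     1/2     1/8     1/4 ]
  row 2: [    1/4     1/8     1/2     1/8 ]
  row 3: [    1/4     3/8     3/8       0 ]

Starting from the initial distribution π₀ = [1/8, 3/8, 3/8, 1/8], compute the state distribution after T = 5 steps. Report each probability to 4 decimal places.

π = [0.2154, 0.2763, 0.3186, 0.1897]

t=0: π = [0.1250, 0.3750, 0.3750, 0.1250]
t=1: π = [0.2031, 0.2969, 0.3125, 0.1875]
t=2: π = [0.2129, 0.2832, 0.3145, 0.1895]
t=3: π = [0.2146, 0.2786, 0.3169, 0.1899]
t=4: π = [0.2152, 0.2769, 0.3181, 0.1897]
t=5: π = [0.2154, 0.2763, 0.3186, 0.1897]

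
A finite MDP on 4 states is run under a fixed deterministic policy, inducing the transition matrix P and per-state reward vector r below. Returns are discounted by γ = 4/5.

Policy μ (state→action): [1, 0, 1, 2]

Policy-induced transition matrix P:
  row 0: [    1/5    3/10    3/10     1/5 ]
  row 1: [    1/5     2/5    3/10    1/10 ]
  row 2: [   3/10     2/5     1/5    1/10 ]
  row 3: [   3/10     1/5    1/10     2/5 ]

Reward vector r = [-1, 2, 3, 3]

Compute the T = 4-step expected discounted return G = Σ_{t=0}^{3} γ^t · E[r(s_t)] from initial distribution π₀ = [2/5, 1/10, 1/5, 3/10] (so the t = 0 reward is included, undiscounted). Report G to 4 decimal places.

G = 4.6090

t=0: π = [0.4000, 0.1000, 0.2000, 0.3000], E[r] = 1.3000, γ^t·E[r] = 1.300000, running G = 1.300000
t=1: π = [0.2500, 0.3000, 0.2200, 0.2300], E[r] = 1.7000, γ^t·E[r] = 1.360000, running G = 2.660000
t=2: π = [0.2450, 0.3290, 0.2320, 0.1940], E[r] = 1.6910, γ^t·E[r] = 1.082240, running G = 3.742240
t=3: π = [0.2426, 0.3367, 0.2380, 0.1827], E[r] = 1.6929, γ^t·E[r] = 0.866765, running G = 4.609005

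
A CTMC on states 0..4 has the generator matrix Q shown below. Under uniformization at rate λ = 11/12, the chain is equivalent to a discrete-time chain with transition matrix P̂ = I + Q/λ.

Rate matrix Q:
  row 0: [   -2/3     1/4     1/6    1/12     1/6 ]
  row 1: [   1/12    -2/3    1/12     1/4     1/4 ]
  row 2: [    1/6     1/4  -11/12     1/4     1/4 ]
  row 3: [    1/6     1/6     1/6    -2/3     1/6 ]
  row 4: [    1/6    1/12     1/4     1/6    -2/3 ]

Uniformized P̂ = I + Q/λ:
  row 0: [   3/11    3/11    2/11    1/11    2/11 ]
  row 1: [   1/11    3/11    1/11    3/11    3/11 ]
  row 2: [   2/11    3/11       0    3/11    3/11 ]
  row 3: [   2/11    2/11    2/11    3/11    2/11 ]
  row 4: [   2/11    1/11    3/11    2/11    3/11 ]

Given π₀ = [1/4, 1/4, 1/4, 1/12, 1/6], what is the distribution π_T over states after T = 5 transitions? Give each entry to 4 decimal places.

t=0: π = [0.2500, 0.2500, 0.2500, 0.0833, 0.1667]
t=1: π = [0.1818, 0.2348, 0.1288, 0.2121, 0.2424]
t=2: π = [0.1770, 0.2094, 0.1591, 0.2176, 0.2369]
t=3: π = [0.1789, 0.2099, 0.1554, 0.2190, 0.2369]
t=4: π = [0.1790, 0.2098, 0.1560, 0.2187, 0.2366]
t=5: π = [0.1790, 0.2098, 0.1559, 0.2187, 0.2366]

π = [0.1790, 0.2098, 0.1559, 0.2187, 0.2366]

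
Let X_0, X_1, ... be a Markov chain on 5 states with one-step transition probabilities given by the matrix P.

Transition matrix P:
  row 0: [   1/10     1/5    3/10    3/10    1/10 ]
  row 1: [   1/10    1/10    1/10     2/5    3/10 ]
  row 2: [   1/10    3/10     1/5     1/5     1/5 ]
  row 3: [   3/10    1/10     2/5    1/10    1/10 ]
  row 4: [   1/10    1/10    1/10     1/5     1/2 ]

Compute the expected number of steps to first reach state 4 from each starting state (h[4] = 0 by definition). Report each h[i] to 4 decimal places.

h = [6.1409, 5.1454, 5.4896, 6.1696, 0.0000]

First-step conditioning: h[4] = 0; for i ≠ 4, h[i] = 1 + Σ_k P[i][k]·h[k].
  h[0] = 1 + 1/10·h[0] + 1/5·h[1] + 3/10·h[2] + 3/10·h[3]
  h[1] = 1 + 1/10·h[0] + 1/10·h[1] + 1/10·h[2] + 2/5·h[3]
  h[2] = 1 + 1/10·h[0] + 3/10·h[1] + 1/5·h[2] + 1/5·h[3]
  h[3] = 1 + 3/10·h[0] + 1/10·h[1] + 2/5·h[2] + 1/10·h[3]
Solving the 4×4 linear system over states ≠ 4 gives exactly h = [14990/2441, 12560/2441, 13400/2441, 15060/2441, 0] (h[4] = 0 is the target).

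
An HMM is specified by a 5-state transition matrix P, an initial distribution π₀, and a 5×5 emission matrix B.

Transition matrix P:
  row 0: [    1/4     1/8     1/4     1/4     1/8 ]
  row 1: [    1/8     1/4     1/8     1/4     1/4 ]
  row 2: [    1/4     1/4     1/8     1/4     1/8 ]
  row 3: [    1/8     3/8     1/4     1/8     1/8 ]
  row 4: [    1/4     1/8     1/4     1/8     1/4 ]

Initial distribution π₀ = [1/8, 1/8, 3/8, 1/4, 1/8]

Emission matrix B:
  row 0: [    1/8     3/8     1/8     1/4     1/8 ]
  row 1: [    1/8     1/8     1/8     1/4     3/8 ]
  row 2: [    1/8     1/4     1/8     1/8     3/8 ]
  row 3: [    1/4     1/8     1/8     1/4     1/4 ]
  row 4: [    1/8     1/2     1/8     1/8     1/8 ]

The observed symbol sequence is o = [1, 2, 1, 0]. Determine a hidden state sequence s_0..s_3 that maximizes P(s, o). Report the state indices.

path = [2, 0, 0, 3]

t=0: δ = [4.688e-02, 1.562e-02, 9.375e-02, 3.125e-02, 6.250e-02]  (obs o_0=1)
t=1: δ = [2.930e-03, 2.930e-03, 1.953e-03, 2.930e-03, 1.953e-03]  ψ = [2, 2, 4, 2, 4]  (obs o_1=2)
t=2: δ = [2.747e-04, 1.373e-04, 1.831e-04, 9.155e-05, 3.662e-04]  ψ = [0, 3, 0, 0, 1]  (obs o_2=1)
t=3: δ = [1.144e-05, 5.722e-06, 1.144e-05, 1.717e-05, 1.144e-05]  ψ = [4, 2, 4, 0, 4]  (obs o_3=0)
backtrack: best end state = 3; path = [2, 0, 0, 3]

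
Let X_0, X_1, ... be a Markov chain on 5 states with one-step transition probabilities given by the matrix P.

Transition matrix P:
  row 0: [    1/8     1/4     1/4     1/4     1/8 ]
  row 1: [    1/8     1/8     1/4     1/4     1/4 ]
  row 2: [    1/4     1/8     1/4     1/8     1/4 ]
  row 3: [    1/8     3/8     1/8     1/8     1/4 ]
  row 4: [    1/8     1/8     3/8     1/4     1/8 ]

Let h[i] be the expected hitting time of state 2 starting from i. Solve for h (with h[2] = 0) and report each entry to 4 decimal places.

h = [4.0839, 4.0280, 0.0000, 4.4755, 3.5804]

First-step conditioning: h[2] = 0; for i ≠ 2, h[i] = 1 + Σ_k P[i][k]·h[k].
  h[0] = 1 + 1/8·h[0] + 1/4·h[1] + 1/4·h[3] + 1/8·h[4]
  h[1] = 1 + 1/8·h[0] + 1/8·h[1] + 1/4·h[3] + 1/4·h[4]
  h[3] = 1 + 1/8·h[0] + 3/8·h[1] + 1/8·h[3] + 1/4·h[4]
  h[4] = 1 + 1/8·h[0] + 1/8·h[1] + 1/4·h[3] + 1/8·h[4]
Solving the 4×4 linear system over states ≠ 2 gives exactly h = [584/143, 576/143, 0, 640/143, 512/143] (h[2] = 0 is the target).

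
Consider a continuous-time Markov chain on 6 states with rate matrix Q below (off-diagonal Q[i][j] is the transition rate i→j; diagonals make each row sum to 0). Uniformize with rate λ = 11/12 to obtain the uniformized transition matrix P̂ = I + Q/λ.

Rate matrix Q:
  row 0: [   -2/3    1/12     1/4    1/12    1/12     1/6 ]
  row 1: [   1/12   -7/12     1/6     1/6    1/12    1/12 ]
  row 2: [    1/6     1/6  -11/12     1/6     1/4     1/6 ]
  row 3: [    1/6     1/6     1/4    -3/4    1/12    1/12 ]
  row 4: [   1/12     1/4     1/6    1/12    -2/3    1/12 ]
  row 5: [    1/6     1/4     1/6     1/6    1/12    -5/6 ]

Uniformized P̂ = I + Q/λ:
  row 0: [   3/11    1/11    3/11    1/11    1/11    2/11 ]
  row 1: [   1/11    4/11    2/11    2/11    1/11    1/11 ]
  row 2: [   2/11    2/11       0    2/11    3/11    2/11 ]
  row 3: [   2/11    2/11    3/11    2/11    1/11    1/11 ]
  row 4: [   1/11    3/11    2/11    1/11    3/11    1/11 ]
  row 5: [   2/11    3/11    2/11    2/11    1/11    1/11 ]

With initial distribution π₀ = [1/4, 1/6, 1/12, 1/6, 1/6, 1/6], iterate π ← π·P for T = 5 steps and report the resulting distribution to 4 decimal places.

t=0: π = [0.2500, 0.1667, 0.0833, 0.1667, 0.1667, 0.1667]
t=1: π = [0.1742, 0.2197, 0.2045, 0.1439, 0.1364, 0.1212]
t=2: π = [0.1653, 0.2293, 0.1736, 0.1536, 0.1529, 0.1253]
t=3: π = [0.1621, 0.2338, 0.1793, 0.1529, 0.1503, 0.1217]
t=4: π = [0.1616, 0.2343, 0.1779, 0.1534, 0.1508, 0.1219]
t=5: π = [0.1615, 0.2345, 0.1781, 0.1534, 0.1507, 0.1218]

π = [0.1615, 0.2345, 0.1781, 0.1534, 0.1507, 0.1218]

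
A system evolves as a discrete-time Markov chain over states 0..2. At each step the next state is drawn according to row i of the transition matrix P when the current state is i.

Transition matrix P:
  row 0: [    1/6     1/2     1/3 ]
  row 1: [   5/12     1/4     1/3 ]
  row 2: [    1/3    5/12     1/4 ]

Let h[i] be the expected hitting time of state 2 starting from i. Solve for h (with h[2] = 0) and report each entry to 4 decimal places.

First-step conditioning: h[2] = 0; for i ≠ 2, h[i] = 1 + Σ_k P[i][k]·h[k].
  h[0] = 1 + 1/6·h[0] + 1/2·h[1]
  h[1] = 1 + 5/12·h[0] + 1/4·h[1]
Solving the 2×2 linear system over states ≠ 2 gives exactly h = [3, 3, 0] (h[2] = 0 is the target).

h = [3.0000, 3.0000, 0.0000]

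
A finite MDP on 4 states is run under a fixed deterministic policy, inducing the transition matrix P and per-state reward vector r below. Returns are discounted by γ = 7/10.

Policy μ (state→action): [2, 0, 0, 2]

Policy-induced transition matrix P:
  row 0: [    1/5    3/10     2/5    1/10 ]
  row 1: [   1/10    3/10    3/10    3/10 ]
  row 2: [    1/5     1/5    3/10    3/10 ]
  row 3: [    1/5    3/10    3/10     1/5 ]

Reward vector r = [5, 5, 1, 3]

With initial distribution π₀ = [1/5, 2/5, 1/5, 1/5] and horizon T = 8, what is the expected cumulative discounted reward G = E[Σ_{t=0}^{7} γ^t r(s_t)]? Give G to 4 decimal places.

t=0: π = [0.2000, 0.4000, 0.2000, 0.2000], E[r] = 3.8000, γ^t·E[r] = 3.800000, running G = 3.800000
t=1: π = [0.1600, 0.2800, 0.3200, 0.2400], E[r] = 3.2400, γ^t·E[r] = 2.268000, running G = 6.068000
t=2: π = [0.1720, 0.2680, 0.3160, 0.2440], E[r] = 3.2480, γ^t·E[r] = 1.591520, running G = 7.659520
t=3: π = [0.1732, 0.2684, 0.3172, 0.2412], E[r] = 3.2488, γ^t·E[r] = 1.114338, running G = 8.773858
t=4: π = [0.1732, 0.2683, 0.3173, 0.2412], E[r] = 3.2482, γ^t·E[r] = 0.779902, running G = 9.553761
t=5: π = [0.1732, 0.2683, 0.3173, 0.2412], E[r] = 3.2482, γ^t·E[r] = 0.545933, running G = 10.099694
t=6: π = [0.1732, 0.2683, 0.3173, 0.2412], E[r] = 3.2482, γ^t·E[r] = 0.382153, running G = 10.481847
t=7: π = [0.1732, 0.2683, 0.3173, 0.2412], E[r] = 3.2482, γ^t·E[r] = 0.267507, running G = 10.749354

G = 10.7494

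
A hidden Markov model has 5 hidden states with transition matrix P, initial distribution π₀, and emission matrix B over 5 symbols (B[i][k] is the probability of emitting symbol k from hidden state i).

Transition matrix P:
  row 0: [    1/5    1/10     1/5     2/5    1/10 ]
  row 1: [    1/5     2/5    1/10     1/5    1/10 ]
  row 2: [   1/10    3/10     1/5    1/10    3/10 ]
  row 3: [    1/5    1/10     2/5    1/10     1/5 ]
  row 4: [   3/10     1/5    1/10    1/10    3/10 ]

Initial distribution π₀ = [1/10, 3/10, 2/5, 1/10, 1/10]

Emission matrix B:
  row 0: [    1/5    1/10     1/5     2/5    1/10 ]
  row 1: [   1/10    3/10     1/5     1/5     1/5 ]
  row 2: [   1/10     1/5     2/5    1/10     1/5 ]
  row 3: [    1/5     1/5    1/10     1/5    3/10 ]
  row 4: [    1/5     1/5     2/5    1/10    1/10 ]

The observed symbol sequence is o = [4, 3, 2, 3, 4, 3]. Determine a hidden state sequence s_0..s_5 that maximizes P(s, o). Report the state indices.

t=0: δ = [1.000e-02, 6.000e-02, 8.000e-02, 3.000e-02, 1.000e-02]  (obs o_0=4)
t=1: δ = [4.800e-03, 4.800e-03, 1.600e-03, 2.400e-03, 2.400e-03]  ψ = [1, 1, 2, 1, 2]  (obs o_1=3)
t=2: δ = [1.920e-04, 3.840e-04, 3.840e-04, 1.920e-04, 2.880e-04]  ψ = [0, 1, 0, 0, 4]  (obs o_2=2)
t=3: δ = [3.456e-05, 3.072e-05, 7.680e-06, 1.536e-05, 1.152e-05]  ψ = [4, 1, 2, 0, 2]  (obs o_3=3)
t=4: δ = [6.912e-07, 2.458e-06, 1.382e-06, 4.147e-06, 3.456e-07]  ψ = [0, 1, 0, 0, 0]  (obs o_4=4)
t=5: δ = [3.318e-07, 1.966e-07, 1.659e-07, 9.830e-08, 8.294e-08]  ψ = [3, 1, 3, 1, 3]  (obs o_5=3)
backtrack: best end state = 0; path = [2, 4, 4, 0, 3, 0]

path = [2, 4, 4, 0, 3, 0]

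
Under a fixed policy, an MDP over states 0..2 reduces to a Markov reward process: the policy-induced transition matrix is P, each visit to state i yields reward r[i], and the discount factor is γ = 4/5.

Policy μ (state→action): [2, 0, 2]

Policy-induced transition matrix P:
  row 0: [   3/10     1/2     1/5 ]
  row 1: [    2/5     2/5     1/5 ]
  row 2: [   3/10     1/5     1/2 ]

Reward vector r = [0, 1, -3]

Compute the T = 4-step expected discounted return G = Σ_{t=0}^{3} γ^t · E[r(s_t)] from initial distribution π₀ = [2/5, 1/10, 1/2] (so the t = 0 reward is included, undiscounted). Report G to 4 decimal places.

G = -2.5796

t=0: π = [0.4000, 0.1000, 0.5000], E[r] = -1.4000, γ^t·E[r] = -1.400000, running G = -1.400000
t=1: π = [0.3100, 0.3400, 0.3500], E[r] = -0.7100, γ^t·E[r] = -0.568000, running G = -1.968000
t=2: π = [0.3340, 0.3610, 0.3050], E[r] = -0.5540, γ^t·E[r] = -0.354560, running G = -2.322560
t=3: π = [0.3361, 0.3724, 0.2915], E[r] = -0.5021, γ^t·E[r] = -0.257075, running G = -2.579635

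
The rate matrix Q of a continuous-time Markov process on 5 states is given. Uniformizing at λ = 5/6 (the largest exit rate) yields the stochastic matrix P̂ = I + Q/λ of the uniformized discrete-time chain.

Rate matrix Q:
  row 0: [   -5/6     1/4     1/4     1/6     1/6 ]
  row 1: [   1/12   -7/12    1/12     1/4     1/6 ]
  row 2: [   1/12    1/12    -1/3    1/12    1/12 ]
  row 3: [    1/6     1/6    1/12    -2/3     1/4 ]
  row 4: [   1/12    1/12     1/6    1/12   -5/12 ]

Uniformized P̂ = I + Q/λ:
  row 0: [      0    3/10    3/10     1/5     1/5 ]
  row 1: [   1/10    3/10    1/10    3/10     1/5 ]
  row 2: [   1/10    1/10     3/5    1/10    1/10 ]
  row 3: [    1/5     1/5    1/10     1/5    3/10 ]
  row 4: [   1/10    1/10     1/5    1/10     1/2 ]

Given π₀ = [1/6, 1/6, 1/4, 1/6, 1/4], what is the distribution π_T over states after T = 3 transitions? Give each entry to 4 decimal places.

π = [0.1057, 0.1723, 0.2923, 0.1617, 0.2680]

t=0: π = [0.1667, 0.1667, 0.2500, 0.1667, 0.2500]
t=1: π = [0.1000, 0.1833, 0.2833, 0.1667, 0.2667]
t=2: π = [0.1067, 0.1733, 0.2883, 0.1633, 0.2683]
t=3: π = [0.1057, 0.1723, 0.2923, 0.1617, 0.2680]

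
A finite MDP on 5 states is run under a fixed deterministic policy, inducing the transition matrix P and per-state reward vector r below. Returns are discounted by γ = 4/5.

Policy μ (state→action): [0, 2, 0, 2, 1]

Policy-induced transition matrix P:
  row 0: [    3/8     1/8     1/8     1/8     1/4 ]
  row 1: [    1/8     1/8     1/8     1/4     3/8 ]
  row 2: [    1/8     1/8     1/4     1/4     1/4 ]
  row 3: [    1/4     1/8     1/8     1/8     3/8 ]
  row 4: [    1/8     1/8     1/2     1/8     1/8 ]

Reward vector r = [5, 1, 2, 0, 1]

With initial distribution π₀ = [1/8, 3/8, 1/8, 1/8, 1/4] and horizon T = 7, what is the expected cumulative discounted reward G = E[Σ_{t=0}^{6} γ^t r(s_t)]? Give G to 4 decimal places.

t=0: π = [0.1250, 0.3750, 0.1250, 0.1250, 0.2500], E[r] = 1.5000, γ^t·E[r] = 1.500000, running G = 1.500000
t=1: π = [0.1719, 0.1250, 0.2344, 0.1875, 0.2813], E[r] = 1.7344, γ^t·E[r] = 1.387500, running G = 2.887500
t=2: π = [0.1914, 0.1250, 0.2598, 0.1699, 0.2539], E[r] = 1.8555, γ^t·E[r] = 1.187500, running G = 4.075000
t=3: π = [0.1941, 0.1250, 0.2527, 0.1731, 0.2551], E[r] = 1.8560, γ^t·E[r] = 0.950250, running G = 5.025250
t=4: π = [0.1952, 0.1250, 0.2523, 0.1722, 0.2554], E[r] = 1.8607, γ^t·E[r] = 0.762138, running G = 5.787388
t=5: π = [0.1953, 0.1250, 0.2523, 0.1722, 0.2552], E[r] = 1.8614, γ^t·E[r] = 0.609945, running G = 6.397333
t=6: π = [0.1953, 0.1250, 0.2522, 0.1722, 0.2552], E[r] = 1.8615, γ^t·E[r] = 0.487976, running G = 6.885309

G = 6.8853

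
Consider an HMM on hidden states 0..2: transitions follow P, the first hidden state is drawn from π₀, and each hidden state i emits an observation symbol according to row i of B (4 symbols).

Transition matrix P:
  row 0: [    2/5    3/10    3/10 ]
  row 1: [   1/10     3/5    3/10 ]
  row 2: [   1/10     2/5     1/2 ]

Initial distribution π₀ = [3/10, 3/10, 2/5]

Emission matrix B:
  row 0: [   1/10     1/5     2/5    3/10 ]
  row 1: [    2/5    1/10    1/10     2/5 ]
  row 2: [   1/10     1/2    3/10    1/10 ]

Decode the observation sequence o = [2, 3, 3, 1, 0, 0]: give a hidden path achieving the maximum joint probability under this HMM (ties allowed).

path = [2, 1, 1, 2, 1, 1]

t=0: δ = [1.200e-01, 3.000e-02, 1.200e-01]  (obs o_0=2)
t=1: δ = [1.440e-02, 1.920e-02, 6.000e-03]  ψ = [0, 2, 2]  (obs o_1=3)
t=2: δ = [1.728e-03, 4.608e-03, 5.760e-04]  ψ = [0, 1, 1]  (obs o_2=3)
t=3: δ = [1.382e-04, 2.765e-04, 6.912e-04]  ψ = [0, 1, 1]  (obs o_3=1)
t=4: δ = [6.912e-06, 1.106e-04, 3.456e-05]  ψ = [2, 2, 2]  (obs o_4=0)
t=5: δ = [1.106e-06, 2.654e-05, 3.318e-06]  ψ = [1, 1, 1]  (obs o_5=0)
backtrack: best end state = 1; path = [2, 1, 1, 2, 1, 1]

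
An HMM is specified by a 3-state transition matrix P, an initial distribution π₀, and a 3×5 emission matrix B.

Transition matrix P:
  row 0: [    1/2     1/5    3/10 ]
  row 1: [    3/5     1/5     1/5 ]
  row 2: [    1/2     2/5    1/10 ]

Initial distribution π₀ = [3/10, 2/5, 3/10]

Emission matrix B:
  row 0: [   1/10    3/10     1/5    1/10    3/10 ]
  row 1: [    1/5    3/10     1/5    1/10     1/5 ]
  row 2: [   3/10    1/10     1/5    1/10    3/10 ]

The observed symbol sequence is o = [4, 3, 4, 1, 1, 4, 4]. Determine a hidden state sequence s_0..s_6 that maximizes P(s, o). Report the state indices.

path = [1, 0, 0, 0, 0, 0, 0]

t=0: δ = [9.000e-02, 8.000e-02, 9.000e-02]  (obs o_0=4)
t=1: δ = [4.800e-03, 3.600e-03, 2.700e-03]  ψ = [1, 2, 0]  (obs o_1=3)
t=2: δ = [7.200e-04, 2.160e-04, 4.320e-04]  ψ = [0, 2, 0]  (obs o_2=4)
t=3: δ = [1.080e-04, 5.184e-05, 2.160e-05]  ψ = [0, 2, 0]  (obs o_3=1)
t=4: δ = [1.620e-05, 6.480e-06, 3.240e-06]  ψ = [0, 0, 0]  (obs o_4=1)
t=5: δ = [2.430e-06, 6.480e-07, 1.458e-06]  ψ = [0, 0, 0]  (obs o_5=4)
t=6: δ = [3.645e-07, 1.166e-07, 2.187e-07]  ψ = [0, 2, 0]  (obs o_6=4)
backtrack: best end state = 0; path = [1, 0, 0, 0, 0, 0, 0]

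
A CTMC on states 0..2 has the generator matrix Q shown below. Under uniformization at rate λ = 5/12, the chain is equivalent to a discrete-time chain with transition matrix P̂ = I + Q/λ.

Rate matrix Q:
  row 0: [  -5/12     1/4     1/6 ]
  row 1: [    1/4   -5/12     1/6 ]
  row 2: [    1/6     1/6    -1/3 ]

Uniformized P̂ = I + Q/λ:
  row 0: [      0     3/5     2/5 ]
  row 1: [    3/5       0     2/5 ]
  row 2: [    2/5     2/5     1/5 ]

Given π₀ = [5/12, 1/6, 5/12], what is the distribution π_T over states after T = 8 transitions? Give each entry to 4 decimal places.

π = [0.3354, 0.3312, 0.3333]

t=0: π = [0.4167, 0.1667, 0.4167]
t=1: π = [0.2667, 0.4167, 0.3167]
t=2: π = [0.3767, 0.2867, 0.3367]
t=3: π = [0.3067, 0.3607, 0.3327]
t=4: π = [0.3495, 0.3171, 0.3335]
t=5: π = [0.3236, 0.3431, 0.3333]
t=6: π = [0.3392, 0.3275, 0.3333]
t=7: π = [0.3298, 0.3368, 0.3333]
t=8: π = [0.3354, 0.3312, 0.3333]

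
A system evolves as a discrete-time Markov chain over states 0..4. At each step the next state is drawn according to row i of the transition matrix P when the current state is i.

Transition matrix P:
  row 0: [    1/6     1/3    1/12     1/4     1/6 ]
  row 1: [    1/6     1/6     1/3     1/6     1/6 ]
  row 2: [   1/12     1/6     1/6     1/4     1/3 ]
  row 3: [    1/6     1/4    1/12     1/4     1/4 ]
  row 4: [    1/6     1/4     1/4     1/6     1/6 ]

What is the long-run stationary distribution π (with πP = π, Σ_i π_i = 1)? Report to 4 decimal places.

π = [0.1506, 0.2276, 0.1923, 0.2130, 0.2165]

Balance equations π_j = Σ_i π_i·P[i][j]:
  π_0 = 1/6·π_0 + 1/6·π_1 + 1/12·π_2 + 1/6·π_3 + 1/6·π_4
  π_1 = 1/3·π_0 + 1/6·π_1 + 1/6·π_2 + 1/4·π_3 + 1/4·π_4
  π_2 = 1/12·π_0 + 1/3·π_1 + 1/6·π_2 + 1/12·π_3 + 1/4·π_4
  π_3 = 1/4·π_0 + 1/6·π_1 + 1/4·π_2 + 1/4·π_3 + 1/6·π_4
  normalize: π_0 + π_1 + π_2 + π_3 + π_4 = 1
Solving the linear system gives exactly π = [3382/22451, 393/1727, 4318/22451, 4782/22451, 4860/22451].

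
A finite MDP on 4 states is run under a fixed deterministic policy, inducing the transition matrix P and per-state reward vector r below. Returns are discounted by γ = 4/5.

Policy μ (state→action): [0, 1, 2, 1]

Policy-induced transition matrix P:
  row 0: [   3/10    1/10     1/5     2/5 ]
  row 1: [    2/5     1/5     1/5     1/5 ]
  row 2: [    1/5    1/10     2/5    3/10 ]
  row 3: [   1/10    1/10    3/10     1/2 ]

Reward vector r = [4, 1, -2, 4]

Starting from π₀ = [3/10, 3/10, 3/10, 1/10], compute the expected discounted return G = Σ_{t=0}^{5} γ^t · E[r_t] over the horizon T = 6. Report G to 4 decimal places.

t=0: π = [0.3000, 0.3000, 0.3000, 0.1000], E[r] = 1.3000, γ^t·E[r] = 1.300000, running G = 1.300000
t=1: π = [0.2800, 0.1300, 0.2700, 0.3200], E[r] = 1.9900, γ^t·E[r] = 1.592000, running G = 2.892000
t=2: π = [0.2220, 0.1130, 0.2860, 0.3790], E[r] = 1.9450, γ^t·E[r] = 1.244800, running G = 4.136800
t=3: π = [0.2069, 0.1113, 0.2951, 0.3867], E[r] = 1.8955, γ^t·E[r] = 0.970496, running G = 5.107296
t=4: π = [0.2043, 0.1111, 0.2977, 0.3869], E[r] = 1.8805, γ^t·E[r] = 0.770241, running G = 5.877537
t=5: π = [0.2040, 0.1111, 0.2982, 0.3867], E[r] = 1.8773, γ^t·E[r] = 0.615151, running G = 6.492688

G = 6.4927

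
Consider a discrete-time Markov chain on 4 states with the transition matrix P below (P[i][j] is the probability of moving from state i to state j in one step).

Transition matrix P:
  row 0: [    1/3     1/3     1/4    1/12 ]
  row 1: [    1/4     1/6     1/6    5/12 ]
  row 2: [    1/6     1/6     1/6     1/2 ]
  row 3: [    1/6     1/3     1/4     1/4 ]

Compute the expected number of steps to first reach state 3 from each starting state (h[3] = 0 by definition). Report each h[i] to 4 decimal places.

First-step conditioning: h[3] = 0; for i ≠ 3, h[i] = 1 + Σ_k P[i][k]·h[k].
  h[0] = 1 + 1/3·h[0] + 1/3·h[1] + 1/4·h[2]
  h[1] = 1 + 1/4·h[0] + 1/6·h[1] + 1/6·h[2]
  h[2] = 1 + 1/6·h[0] + 1/6·h[1] + 1/6·h[2]
Solving the 3×3 linear system over states ≠ 3 gives exactly h = [1080/277, 798/277, 708/277, 0] (h[3] = 0 is the target).

h = [3.8989, 2.8809, 2.5560, 0.0000]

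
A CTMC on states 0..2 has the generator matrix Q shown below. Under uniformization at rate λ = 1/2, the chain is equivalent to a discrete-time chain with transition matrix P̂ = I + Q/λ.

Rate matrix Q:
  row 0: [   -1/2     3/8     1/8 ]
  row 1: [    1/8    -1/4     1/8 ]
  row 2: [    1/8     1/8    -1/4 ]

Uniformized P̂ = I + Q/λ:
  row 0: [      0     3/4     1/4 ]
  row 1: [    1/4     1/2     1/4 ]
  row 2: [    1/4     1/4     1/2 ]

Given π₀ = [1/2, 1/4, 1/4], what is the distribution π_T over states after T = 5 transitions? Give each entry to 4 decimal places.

π = [0.1997, 0.4670, 0.3333]

t=0: π = [0.5000, 0.2500, 0.2500]
t=1: π = [0.1250, 0.5625, 0.3125]
t=2: π = [0.2188, 0.4531, 0.3281]
t=3: π = [0.1953, 0.4727, 0.3320]
t=4: π = [0.2012, 0.4658, 0.3330]
t=5: π = [0.1997, 0.4670, 0.3333]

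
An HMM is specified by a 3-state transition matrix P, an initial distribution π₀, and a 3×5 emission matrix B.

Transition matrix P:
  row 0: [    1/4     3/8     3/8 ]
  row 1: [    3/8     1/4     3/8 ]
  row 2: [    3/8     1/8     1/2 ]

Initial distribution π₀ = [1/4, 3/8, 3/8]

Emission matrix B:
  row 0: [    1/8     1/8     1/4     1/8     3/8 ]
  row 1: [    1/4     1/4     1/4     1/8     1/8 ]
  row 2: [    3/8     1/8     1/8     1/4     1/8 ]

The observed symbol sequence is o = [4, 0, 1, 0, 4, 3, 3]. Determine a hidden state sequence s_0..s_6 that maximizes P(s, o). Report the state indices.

path = [0, 2, 2, 2, 0, 2, 2]

t=0: δ = [9.375e-02, 4.688e-02, 4.688e-02]  (obs o_0=4)
t=1: δ = [2.930e-03, 8.789e-03, 1.318e-02]  ψ = [0, 0, 0]  (obs o_1=0)
t=2: δ = [6.180e-04, 5.493e-04, 8.240e-04]  ψ = [2, 1, 2]  (obs o_2=1)
t=3: δ = [3.862e-05, 5.794e-05, 1.545e-04]  ψ = [2, 0, 2]  (obs o_3=0)
t=4: δ = [2.173e-05, 2.414e-06, 9.656e-06]  ψ = [2, 2, 2]  (obs o_4=4)
t=5: δ = [6.789e-07, 1.018e-06, 2.037e-06]  ψ = [0, 0, 0]  (obs o_5=3)
t=6: δ = [9.548e-08, 3.183e-08, 2.546e-07]  ψ = [2, 0, 2]  (obs o_6=3)
backtrack: best end state = 2; path = [0, 2, 2, 2, 0, 2, 2]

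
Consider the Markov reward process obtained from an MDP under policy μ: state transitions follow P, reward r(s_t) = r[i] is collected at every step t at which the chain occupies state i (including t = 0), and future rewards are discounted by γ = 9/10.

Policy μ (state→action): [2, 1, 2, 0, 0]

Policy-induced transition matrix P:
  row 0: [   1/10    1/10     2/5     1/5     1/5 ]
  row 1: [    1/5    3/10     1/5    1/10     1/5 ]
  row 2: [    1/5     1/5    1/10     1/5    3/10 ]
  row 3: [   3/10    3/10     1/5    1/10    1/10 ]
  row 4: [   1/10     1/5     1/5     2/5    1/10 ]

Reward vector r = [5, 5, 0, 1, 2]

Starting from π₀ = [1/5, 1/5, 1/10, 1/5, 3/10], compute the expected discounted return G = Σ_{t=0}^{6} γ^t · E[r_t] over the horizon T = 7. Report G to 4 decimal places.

G = 13.6744

t=0: π = [0.2000, 0.2000, 0.1000, 0.2000, 0.3000], E[r] = 2.8000, γ^t·E[r] = 2.800000, running G = 2.800000
t=1: π = [0.1700, 0.2200, 0.2300, 0.2200, 0.1600], E[r] = 2.4900, γ^t·E[r] = 2.241000, running G = 5.041000
t=2: π = [0.1890, 0.2270, 0.2110, 0.1880, 0.1850], E[r] = 2.6380, γ^t·E[r] = 2.136780, running G = 7.177780
t=3: π = [0.1814, 0.2226, 0.2167, 0.1955, 0.1838], E[r] = 2.5831, γ^t·E[r] = 1.883080, running G = 9.060860
t=4: π = [0.1830, 0.2237, 0.2146, 0.1950, 0.1837], E[r] = 2.5959, γ^t·E[r] = 1.703190, running G = 10.764050
t=5: π = [0.1828, 0.2236, 0.2151, 0.1949, 0.1836], E[r] = 2.5940, γ^t·E[r] = 1.531704, running G = 12.295754
t=6: π = [0.1828, 0.2236, 0.2150, 0.1949, 0.1837], E[r] = 2.5943, γ^t·E[r] = 1.378695, running G = 13.674450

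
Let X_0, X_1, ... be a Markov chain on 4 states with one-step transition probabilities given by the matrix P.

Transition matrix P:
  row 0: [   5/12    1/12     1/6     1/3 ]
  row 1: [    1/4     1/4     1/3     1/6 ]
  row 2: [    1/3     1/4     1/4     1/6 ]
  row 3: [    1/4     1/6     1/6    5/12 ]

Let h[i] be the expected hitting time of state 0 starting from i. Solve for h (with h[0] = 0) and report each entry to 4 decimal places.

h = [0.0000, 3.6658, 3.3838, 3.7285]

First-step conditioning: h[0] = 0; for i ≠ 0, h[i] = 1 + Σ_k P[i][k]·h[k].
  h[1] = 1 + 1/4·h[1] + 1/3·h[2] + 1/6·h[3]
  h[2] = 1 + 1/4·h[1] + 1/4·h[2] + 1/6·h[3]
  h[3] = 1 + 1/6·h[1] + 1/6·h[2] + 5/12·h[3]
Solving the 3×3 linear system over states ≠ 0 gives exactly h = [0, 1404/383, 1296/383, 1428/383] (h[0] = 0 is the target).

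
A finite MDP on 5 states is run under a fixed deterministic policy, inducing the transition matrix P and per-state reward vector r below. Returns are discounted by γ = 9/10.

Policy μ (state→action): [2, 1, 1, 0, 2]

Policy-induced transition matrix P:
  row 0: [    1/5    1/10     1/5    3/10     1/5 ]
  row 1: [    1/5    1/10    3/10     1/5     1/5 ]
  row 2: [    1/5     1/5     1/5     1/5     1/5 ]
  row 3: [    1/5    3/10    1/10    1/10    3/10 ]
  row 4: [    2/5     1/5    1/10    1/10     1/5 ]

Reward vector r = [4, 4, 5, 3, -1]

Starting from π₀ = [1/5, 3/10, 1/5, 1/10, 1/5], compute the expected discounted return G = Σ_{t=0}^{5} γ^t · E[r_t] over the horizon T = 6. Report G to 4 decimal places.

G = 13.8426

t=0: π = [0.2000, 0.3000, 0.2000, 0.1000, 0.2000], E[r] = 3.1000, γ^t·E[r] = 3.100000, running G = 3.100000
t=1: π = [0.2400, 0.1600, 0.2000, 0.1900, 0.2100], E[r] = 2.9600, γ^t·E[r] = 2.664000, running G = 5.764000
t=2: π = [0.2420, 0.1790, 0.1760, 0.1840, 0.2190], E[r] = 2.8970, γ^t·E[r] = 2.346570, running G = 8.110570
t=3: π = [0.2438, 0.1763, 0.1776, 0.1839, 0.2184], E[r] = 2.9017, γ^t·E[r] = 2.115339, running G = 10.225909
t=4: π = [0.2437, 0.1764, 0.1774, 0.1842, 0.2184], E[r] = 2.9013, γ^t·E[r] = 1.903543, running G = 12.129452
t=5: π = [0.2437, 0.1764, 0.1774, 0.1841, 0.2184], E[r] = 2.9012, γ^t·E[r] = 1.713127, running G = 13.842579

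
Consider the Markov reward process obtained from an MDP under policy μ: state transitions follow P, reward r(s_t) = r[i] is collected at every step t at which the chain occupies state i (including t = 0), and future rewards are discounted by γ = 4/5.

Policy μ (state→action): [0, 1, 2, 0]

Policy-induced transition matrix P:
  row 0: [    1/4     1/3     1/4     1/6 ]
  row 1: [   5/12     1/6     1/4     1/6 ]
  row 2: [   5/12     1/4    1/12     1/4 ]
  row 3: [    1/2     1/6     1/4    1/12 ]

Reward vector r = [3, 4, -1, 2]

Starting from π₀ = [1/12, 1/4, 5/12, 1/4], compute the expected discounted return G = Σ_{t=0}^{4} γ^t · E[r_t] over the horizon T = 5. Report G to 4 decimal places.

t=0: π = [0.0833, 0.2500, 0.4167, 0.2500], E[r] = 1.3333, γ^t·E[r] = 1.333333, running G = 1.333333
t=1: π = [0.4236, 0.2153, 0.1806, 0.1806], E[r] = 2.3125, γ^t·E[r] = 1.850000, running G = 3.183333
t=2: π = [0.3611, 0.2523, 0.2199, 0.1667], E[r] = 2.2060, γ^t·E[r] = 1.411852, running G = 4.595185
t=3: π = [0.3704, 0.2452, 0.2133, 0.1711], E[r] = 2.2207, γ^t·E[r] = 1.136988, running G = 5.732173
t=4: π = [0.3692, 0.2462, 0.2144, 0.1702], E[r] = 2.2182, γ^t·E[r] = 0.908583, running G = 6.640756

G = 6.6408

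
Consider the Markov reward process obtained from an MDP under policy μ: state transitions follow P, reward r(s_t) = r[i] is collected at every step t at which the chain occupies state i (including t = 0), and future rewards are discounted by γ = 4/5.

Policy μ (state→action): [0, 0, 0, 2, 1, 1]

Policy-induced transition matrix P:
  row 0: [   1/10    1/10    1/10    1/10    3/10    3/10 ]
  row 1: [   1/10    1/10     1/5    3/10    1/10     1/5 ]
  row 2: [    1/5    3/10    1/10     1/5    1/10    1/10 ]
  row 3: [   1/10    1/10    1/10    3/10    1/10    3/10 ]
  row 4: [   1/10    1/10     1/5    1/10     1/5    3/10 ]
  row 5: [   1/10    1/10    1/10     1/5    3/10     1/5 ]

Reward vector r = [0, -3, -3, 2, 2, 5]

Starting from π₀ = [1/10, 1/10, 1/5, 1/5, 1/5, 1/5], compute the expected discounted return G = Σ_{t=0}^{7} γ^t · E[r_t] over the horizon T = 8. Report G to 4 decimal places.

G = 4.6043

t=0: π = [0.1000, 0.1000, 0.2000, 0.2000, 0.2000, 0.2000], E[r] = 0.9000, γ^t·E[r] = 0.900000, running G = 0.900000
t=1: π = [0.1200, 0.1400, 0.1300, 0.2000, 0.1800, 0.2300], E[r] = 1.1000, γ^t·E[r] = 0.880000, running G = 1.780000
t=2: π = [0.1130, 0.1260, 0.1320, 0.2040, 0.1880, 0.2370], E[r] = 1.1950, γ^t·E[r] = 0.764800, running G = 2.544800
t=3: π = [0.1132, 0.1264, 0.1314, 0.2029, 0.1888, 0.2373], E[r] = 1.1965, γ^t·E[r] = 0.612608, running G = 3.157408
t=4: π = [0.1131, 0.1263, 0.1315, 0.2027, 0.1890, 0.2374], E[r] = 1.1968, γ^t·E[r] = 0.490197, running G = 3.647605
t=5: π = [0.1132, 0.1263, 0.1315, 0.2027, 0.1890, 0.2373], E[r] = 1.1965, γ^t·E[r] = 0.392084, running G = 4.039689
t=6: π = [0.1132, 0.1263, 0.1315, 0.2027, 0.1890, 0.2373], E[r] = 1.1965, γ^t·E[r] = 0.313658, running G = 4.353347
t=7: π = [0.1132, 0.1263, 0.1315, 0.2027, 0.1890, 0.2373], E[r] = 1.1965, γ^t·E[r] = 0.250925, running G = 4.604272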